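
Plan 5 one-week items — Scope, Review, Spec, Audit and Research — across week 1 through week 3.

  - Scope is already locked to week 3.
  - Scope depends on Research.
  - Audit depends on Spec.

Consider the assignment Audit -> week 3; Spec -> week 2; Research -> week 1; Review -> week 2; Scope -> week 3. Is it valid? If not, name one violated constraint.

Audit depends on Spec — holds.
Scope is already locked to week 3 — holds.
Scope depends on Research — holds.

Yes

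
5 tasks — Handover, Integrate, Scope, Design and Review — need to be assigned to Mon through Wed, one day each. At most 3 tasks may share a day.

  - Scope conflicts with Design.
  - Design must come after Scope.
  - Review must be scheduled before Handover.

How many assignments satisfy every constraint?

27

Splitting on Handover: it can be Tue (9), Wed (18). Listing each branch's schedules as (Integrate, Scope, Design, Review):
Handover=Tue: (Mon,Mon,Tue,Mon) (Mon,Mon,Wed,Mon) (Mon,Tue,Wed,Mon) (Tue,Mon,Tue,Mon) (Tue,Mon,Wed,Mon) (Tue,Tue,Wed,Mon) (Wed,Mon,Tue,Mon) (Wed,Mon,Wed,Mon) (Wed,Tue,Wed,Mon) — 9.
Handover=Wed: (Mon,Mon,Tue,Mon) (Mon,Mon,Tue,Tue) (Mon,Mon,Wed,Mon) (Mon,Mon,Wed,Tue) (Mon,Tue,Wed,Mon) (Mon,Tue,Wed,Tue) (Tue,Mon,Tue,Mon) (Tue,Mon,Tue,Tue) (Tue,Mon,Wed,Mon) (Tue,Mon,Wed,Tue) (Tue,Tue,Wed,Mon) (Tue,Tue,Wed,Tue) (Wed,Mon,Tue,Mon) (Wed,Mon,Tue,Tue) (Wed,Mon,Wed,Mon) (Wed,Mon,Wed,Tue) (Wed,Tue,Wed,Mon) (Wed,Tue,Wed,Tue) — 18.
Summing: 9 + 18 = 27.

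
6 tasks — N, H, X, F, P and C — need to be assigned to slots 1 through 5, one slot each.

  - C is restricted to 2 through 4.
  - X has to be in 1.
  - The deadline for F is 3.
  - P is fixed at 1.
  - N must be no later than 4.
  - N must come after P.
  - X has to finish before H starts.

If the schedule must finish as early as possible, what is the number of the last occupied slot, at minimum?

slot 2

The precedence chain requires at least 2 distinct slots.
2 works (last occupied slot: 2): for example P=1, H=2, N=2, C=2, F=1, X=1.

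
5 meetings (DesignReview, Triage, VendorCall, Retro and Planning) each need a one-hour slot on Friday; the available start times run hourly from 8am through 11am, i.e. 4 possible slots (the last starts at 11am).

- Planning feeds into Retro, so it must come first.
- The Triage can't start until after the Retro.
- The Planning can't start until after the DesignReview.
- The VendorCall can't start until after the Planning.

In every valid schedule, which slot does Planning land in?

Precedence pushes Planning to at least 9am; downstream work caps Planning at 9am.
So Planning is pinned to 9am.

9am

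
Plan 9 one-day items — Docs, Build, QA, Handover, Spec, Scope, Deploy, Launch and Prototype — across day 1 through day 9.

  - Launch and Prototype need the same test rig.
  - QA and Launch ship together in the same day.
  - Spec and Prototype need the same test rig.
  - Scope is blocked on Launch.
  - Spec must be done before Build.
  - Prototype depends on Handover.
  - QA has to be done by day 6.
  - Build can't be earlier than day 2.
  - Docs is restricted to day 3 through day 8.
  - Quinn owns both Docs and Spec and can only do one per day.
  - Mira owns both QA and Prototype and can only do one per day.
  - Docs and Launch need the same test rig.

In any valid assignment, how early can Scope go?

day 2

Precedence pushes Scope to at least day 2.
Scope at day 2 is achievable: Spec=day 1; Scope=day 2; Build=day 2; Deploy=day 1; Launch=day 1; Prototype=day 2; QA=day 1; Docs=day 3; Handover=day 1.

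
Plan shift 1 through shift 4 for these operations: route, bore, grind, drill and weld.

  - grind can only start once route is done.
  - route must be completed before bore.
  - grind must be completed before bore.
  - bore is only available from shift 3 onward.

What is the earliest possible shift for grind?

shift 2

Precedence pushes grind to at least shift 2; downstream work caps grind at shift 3.
grind at shift 2 is achievable: weld in shift 1; route in shift 1; grind in shift 2; drill in shift 1; bore in shift 3.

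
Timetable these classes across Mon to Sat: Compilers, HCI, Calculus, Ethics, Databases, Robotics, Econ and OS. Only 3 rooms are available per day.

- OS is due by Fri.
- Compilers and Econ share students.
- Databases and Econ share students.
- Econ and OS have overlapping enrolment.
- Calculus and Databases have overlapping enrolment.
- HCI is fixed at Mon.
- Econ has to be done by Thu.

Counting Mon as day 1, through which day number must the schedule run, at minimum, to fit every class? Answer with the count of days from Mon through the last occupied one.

3 days

With at most 3 per day and 8 classes, at least 3 days are needed.
3 works (last occupied day: Wed): for example HCI=Mon, Ethics=Tue, Databases=Tue, OS=Tue, Calculus=Mon, Compilers=Mon, Econ=Wed, Robotics=Wed.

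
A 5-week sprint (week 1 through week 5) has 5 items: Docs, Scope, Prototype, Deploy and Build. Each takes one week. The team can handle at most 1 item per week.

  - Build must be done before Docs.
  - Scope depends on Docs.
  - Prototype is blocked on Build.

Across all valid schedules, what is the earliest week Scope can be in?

week 3

Precedence pushes Scope to at least week 3.
Scope at week 3 is achievable: Docs=week 2, Scope=week 3, Prototype=week 4, Build=week 1, Deploy=week 5.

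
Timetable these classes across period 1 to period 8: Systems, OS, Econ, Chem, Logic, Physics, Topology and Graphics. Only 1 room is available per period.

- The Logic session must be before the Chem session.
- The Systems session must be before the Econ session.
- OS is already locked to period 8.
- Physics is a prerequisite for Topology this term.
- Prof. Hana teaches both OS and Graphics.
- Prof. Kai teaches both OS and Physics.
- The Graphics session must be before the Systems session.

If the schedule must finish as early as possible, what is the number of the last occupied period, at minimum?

The precedence chain requires at least 3 distinct periods.
With at most 1 per period and 8 classes, at least 8 periods are needed.
OS can't be placed before period 8, so the schedule must run through at least period 8.
8 works (last occupied period: period 8): for example Logic in period 4, Graphics in period 1, Chem in period 5, OS in period 8, Econ in period 3, Systems in period 2, Topology in period 7, Physics in period 6.

8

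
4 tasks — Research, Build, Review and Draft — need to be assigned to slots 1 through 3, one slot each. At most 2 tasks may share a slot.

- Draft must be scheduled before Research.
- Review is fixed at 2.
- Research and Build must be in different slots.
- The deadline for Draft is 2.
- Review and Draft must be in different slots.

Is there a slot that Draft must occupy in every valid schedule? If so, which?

Draft's window is 1–2.
Review is fixed at 2, and Draft can't share a slot with Review.
So Draft must be 1.

1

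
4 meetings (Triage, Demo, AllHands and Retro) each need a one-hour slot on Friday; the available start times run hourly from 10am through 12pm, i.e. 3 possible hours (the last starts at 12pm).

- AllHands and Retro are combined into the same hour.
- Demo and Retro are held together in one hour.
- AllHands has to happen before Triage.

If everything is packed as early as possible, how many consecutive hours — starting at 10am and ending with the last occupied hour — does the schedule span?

2

The precedence chain requires at least 2 distinct hours.
2 works (last occupied hour: 11am): for example Demo in 10am; AllHands in 10am; Triage in 11am; Retro in 10am.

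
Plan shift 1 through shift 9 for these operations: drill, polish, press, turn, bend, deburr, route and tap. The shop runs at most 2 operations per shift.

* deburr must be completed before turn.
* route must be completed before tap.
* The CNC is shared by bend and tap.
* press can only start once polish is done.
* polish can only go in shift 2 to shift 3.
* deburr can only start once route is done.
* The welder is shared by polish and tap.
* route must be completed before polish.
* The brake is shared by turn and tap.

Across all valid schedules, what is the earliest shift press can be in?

Precedence pushes press to at least shift 3.
press at shift 3 is achievable: polish=shift 2, bend=shift 5, drill=shift 1, press=shift 3, route=shift 1, tap=shift 4, turn=shift 3, deburr=shift 2.

shift 3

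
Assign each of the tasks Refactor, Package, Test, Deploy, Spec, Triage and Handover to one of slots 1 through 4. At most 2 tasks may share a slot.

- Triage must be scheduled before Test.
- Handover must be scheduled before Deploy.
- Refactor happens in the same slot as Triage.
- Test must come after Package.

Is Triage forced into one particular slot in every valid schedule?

No

Triage can be 1 (e.g. Test -> 3; Refactor -> 1; Spec -> 4; Package -> 2; Deploy -> 3; Triage -> 1; Handover -> 2) or 2 (e.g. Deploy=3; Refactor=2; Package=1; Triage=2; Test=3; Spec=4; Handover=1).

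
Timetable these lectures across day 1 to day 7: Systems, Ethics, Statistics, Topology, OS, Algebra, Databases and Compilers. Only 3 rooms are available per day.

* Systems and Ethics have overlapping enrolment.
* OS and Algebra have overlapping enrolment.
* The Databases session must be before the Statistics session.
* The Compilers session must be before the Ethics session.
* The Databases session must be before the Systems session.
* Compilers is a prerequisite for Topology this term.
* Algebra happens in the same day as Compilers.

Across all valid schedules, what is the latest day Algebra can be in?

day 6

Algebra must be in the same day as Compilers, which can't be after day 6, so Algebra is at most day 6.
Algebra at day 6 is achievable: Statistics in day 2, Ethics in day 7, Databases in day 1, Topology in day 7, Systems in day 2, Algebra in day 6, Compilers in day 6, OS in day 1.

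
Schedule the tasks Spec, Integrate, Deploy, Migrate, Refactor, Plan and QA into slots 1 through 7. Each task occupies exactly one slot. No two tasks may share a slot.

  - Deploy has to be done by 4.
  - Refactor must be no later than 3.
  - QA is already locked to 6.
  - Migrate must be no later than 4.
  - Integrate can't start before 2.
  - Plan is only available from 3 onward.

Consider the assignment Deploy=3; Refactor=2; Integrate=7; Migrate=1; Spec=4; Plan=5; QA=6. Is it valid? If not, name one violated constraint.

Migrate must be no later than 4 — holds.
No two tasks may share a slot — holds.
QA is already locked to 6 — holds.
Refactor must be no later than 3 — holds.
Plan is only available from 3 onward — holds.
Deploy has to be done by 4 — holds.
Integrate can't start before 2 — holds.

Yes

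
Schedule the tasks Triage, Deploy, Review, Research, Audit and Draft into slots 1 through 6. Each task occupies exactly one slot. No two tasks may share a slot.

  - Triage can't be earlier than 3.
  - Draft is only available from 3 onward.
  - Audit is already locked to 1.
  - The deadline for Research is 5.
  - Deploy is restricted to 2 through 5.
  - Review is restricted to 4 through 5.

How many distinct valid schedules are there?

16

Splitting on Triage: it can be 3 (4), 4 (2), 5 (2), 6 (8). Listing each branch's schedules as (Deploy, Review, Research, Audit, Draft):
Triage=3: (2,4,5,1,6) (2,5,4,1,6) (4,5,2,1,6) (5,4,2,1,6) — 4.
Triage=4: (2,5,3,1,6) (3,5,2,1,6) — 2.
Triage=5: (2,4,3,1,6) (3,4,2,1,6) — 2.
Triage=6: (2,4,3,1,5) (2,4,5,1,3) (2,5,3,1,4) (2,5,4,1,3) (3,4,2,1,5) (3,5,2,1,4) (4,5,2,1,3) (5,4,2,1,3) — 8.
Summing: 4 + 2 + 2 + 8 = 16.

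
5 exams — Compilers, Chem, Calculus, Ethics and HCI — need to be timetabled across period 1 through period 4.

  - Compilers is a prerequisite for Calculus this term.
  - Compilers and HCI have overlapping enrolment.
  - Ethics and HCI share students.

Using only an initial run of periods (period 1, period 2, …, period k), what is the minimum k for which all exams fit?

The precedence chain requires at least 2 distinct periods.
2 works (last occupied period: period 2): for example Calculus=period 2; Compilers=period 1; Chem=period 1; HCI=period 2; Ethics=period 1.

2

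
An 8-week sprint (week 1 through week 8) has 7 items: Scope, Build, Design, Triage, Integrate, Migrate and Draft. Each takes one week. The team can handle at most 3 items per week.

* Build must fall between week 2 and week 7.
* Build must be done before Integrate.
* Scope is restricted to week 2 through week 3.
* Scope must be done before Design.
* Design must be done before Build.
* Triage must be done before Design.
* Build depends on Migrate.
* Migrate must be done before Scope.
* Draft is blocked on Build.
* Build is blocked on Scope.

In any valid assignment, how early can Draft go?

Precedence pushes Draft to at least week 5.
Draft at week 5 is achievable: Scope in week 2, Integrate in week 5, Migrate in week 1, Draft in week 5, Build in week 4, Design in week 3, Triage in week 1.

week 5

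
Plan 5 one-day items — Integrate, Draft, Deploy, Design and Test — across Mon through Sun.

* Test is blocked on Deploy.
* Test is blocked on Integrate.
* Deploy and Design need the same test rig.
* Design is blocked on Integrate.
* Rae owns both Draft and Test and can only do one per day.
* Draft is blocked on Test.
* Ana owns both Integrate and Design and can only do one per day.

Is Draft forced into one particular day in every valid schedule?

No

Draft can be Wed (e.g. Test -> Tue; Integrate -> Mon; Draft -> Wed; Deploy -> Mon; Design -> Tue) or Thu (e.g. Draft -> Thu; Integrate -> Mon; Deploy -> Mon; Test -> Tue; Design -> Tue).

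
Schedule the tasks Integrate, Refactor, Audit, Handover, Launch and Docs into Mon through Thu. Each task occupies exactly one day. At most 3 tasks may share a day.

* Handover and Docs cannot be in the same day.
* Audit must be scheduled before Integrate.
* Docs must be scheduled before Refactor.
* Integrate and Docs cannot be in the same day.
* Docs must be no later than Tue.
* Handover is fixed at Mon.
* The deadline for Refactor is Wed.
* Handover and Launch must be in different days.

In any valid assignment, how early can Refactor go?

Precedence pushes Refactor to at least Tue; Refactor's own window allows nothing later than Wed.
Refactor at Wed is achievable: Docs -> Tue; Launch -> Tue; Integrate -> Wed; Audit -> Mon; Handover -> Mon; Refactor -> Wed.
Nothing earlier works — the conflict and capacity constraints rule out every day before Wed.

Wed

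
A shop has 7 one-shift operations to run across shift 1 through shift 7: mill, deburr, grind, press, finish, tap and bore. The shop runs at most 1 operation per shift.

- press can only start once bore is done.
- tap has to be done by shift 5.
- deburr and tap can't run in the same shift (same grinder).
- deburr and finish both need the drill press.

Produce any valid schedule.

bore in shift 2, grind in shift 6, finish in shift 7, deburr in shift 5, tap in shift 1, press in shift 3, mill in shift 4

Checking: bore(shift 2) before press(shift 3); deburr(shift 5) != tap(shift 1); deburr(shift 5) != finish(shift 7); tap=shift 1 in [shift 1,shift 5]; max 1 per shift (cap 1).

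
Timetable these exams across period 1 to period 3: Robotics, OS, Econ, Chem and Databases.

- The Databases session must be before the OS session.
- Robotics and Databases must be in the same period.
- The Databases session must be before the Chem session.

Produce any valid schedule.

Databases in period 1, OS in period 2, Econ in period 1, Robotics in period 1, Chem in period 2

Checking: Databases(period 1) before OS(period 2); Databases(period 1) before Chem(period 2); Robotics = Databases = period 1.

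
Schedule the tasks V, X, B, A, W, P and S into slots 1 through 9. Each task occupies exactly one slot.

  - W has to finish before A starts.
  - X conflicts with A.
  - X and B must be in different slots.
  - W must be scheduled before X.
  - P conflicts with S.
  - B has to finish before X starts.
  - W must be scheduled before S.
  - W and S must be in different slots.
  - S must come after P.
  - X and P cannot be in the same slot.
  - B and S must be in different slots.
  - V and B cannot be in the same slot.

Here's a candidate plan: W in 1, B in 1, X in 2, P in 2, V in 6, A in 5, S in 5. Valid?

Invalid. X and P cannot be in the same slot.

P conflicts with S — holds.
X conflicts with A — holds.
W and S must be in different slots — holds.
X and B must be in different slots — holds.
W has to finish before A starts — holds.
B and S must be in different slots — holds.
V and B cannot be in the same slot — holds.
W must be scheduled before X — holds.
W must be scheduled before S — holds.
B has to finish before X starts — holds.
S must come after P — holds.
X and P cannot be in the same slot — violated.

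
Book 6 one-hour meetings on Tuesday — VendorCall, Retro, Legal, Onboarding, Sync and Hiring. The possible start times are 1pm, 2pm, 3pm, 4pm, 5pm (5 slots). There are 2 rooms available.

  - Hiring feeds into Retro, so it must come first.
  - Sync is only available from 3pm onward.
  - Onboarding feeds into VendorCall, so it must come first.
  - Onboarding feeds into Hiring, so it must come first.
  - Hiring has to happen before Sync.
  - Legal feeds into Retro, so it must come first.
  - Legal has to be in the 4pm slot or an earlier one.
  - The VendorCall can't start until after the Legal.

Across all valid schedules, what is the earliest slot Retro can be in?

3pm

Precedence pushes Retro to at least 3pm.
Retro at 3pm is achievable: Hiring=2pm; Legal=1pm; VendorCall=2pm; Onboarding=1pm; Retro=3pm; Sync=3pm.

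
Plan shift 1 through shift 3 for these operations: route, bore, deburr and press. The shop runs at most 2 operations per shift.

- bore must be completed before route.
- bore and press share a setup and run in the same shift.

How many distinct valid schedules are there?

Splitting on route: it can be shift 2 (2), shift 3 (4). Listing each branch's schedules as (bore, deburr, press) by shift number:
route=shift 2: (1,2,1) (1,3,1) — 2.
route=shift 3: (1,2,1) (1,3,1) (2,1,2) (2,3,2) — 4.
Summing: 2 + 4 = 6.

6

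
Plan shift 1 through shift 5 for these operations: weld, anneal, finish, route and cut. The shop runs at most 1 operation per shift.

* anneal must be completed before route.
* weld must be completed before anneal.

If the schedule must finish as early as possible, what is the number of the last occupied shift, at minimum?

The precedence chain requires at least 3 distinct shifts.
With at most 1 per shift and 5 operations, at least 5 shifts are needed.
5 works (last occupied shift: shift 5): for example weld=shift 1, route=shift 3, anneal=shift 2, finish=shift 4, cut=shift 5.

shift 5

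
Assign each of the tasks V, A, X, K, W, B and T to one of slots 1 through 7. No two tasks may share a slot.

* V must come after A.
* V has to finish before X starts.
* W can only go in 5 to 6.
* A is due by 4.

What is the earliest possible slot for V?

Precedence pushes V to at least 2; downstream work caps V at 6.
V at 2 is achievable: V in 2; T in 7; X in 3; A in 1; K in 4; W in 5; B in 6.

2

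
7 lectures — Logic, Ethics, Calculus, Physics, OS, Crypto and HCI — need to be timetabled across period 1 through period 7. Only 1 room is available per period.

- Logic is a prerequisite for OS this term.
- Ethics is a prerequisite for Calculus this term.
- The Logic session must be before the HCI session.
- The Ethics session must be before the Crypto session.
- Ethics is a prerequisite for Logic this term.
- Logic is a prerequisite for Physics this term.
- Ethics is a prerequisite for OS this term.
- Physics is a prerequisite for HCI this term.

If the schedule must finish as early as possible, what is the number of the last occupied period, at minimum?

The precedence chain requires at least 4 distinct periods.
With at most 1 per period and 7 lectures, at least 7 periods are needed.
7 works (last occupied period: period 7): for example Physics=period 3; HCI=period 5; Crypto=period 7; OS=period 4; Ethics=period 1; Logic=period 2; Calculus=period 6.

7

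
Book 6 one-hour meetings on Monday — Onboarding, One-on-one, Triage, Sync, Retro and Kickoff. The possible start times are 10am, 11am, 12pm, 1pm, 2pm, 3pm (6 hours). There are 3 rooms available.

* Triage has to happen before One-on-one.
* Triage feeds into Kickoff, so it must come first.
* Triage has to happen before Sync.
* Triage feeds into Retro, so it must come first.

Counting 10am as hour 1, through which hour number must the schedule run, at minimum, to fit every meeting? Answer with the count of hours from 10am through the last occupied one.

The precedence chain requires at least 2 distinct hours.
With at most 3 per hour and 6 meetings, at least 2 hours are needed.
Could 2 hours be enough, i.e. nothing placed later than 11am? No: Retro must come after Triage (at 10am or later) → {11am}; Triage must come before Retro (at 11am or earlier) → {10am}; Sync must come after Triage (at 10am or later) → {11am}; Kickoff must come after Triage (at 10am or later) → {11am}; One-on-one must come after Triage (at 10am or later) → {11am}; that puts One-on-one, Sync, Retro and Kickoff all in 11am — more than 3 per hour.
So 2 hours is not enough.
3 works (last occupied hour: 12pm): for example Onboarding=10am; Retro=11am; One-on-one=11am; Triage=10am; Kickoff=12pm; Sync=11am.

3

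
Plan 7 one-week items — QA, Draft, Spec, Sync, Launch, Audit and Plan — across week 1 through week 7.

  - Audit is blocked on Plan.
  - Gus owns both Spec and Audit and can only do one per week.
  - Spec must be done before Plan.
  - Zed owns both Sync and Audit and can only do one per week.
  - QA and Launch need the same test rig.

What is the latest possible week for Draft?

week 7

Draft at week 7 is achievable: Draft -> week 7, Plan -> week 2, Spec -> week 1, Sync -> week 1, Launch -> week 2, Audit -> week 3, QA -> week 1.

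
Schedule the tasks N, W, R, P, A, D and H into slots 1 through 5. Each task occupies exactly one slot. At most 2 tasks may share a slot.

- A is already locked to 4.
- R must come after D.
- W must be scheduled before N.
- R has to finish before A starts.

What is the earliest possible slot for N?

Precedence pushes N to at least 2.
N at 2 is achievable: A in 4; W in 1; P in 3; H in 3; D in 1; R in 2; N in 2.

2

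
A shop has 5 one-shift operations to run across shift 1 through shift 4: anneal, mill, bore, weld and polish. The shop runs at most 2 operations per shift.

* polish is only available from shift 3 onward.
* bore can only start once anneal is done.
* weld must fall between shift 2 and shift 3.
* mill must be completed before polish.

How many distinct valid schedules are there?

Splitting on anneal: it can be shift 1 (25), shift 2 (13), shift 3 (7). Listing each branch's schedules as (mill, bore, weld, polish) by shift number:
anneal=shift 1: (1,2,2,3) (1,2,2,4) (1,2,3,3) (1,2,3,4) (1,3,2,3) (1,3,2,4) (1,3,3,4) (1,4,2,3) (1,4,2,4) (1,4,3,3) (1,4,3,4) (2,2,3,3) (2,2,3,4) (2,3,2,3) (2,3,2,4) (2,3,3,4) (2,4,2,3) (2,4,2,4) (2,4,3,3) (2,4,3,4) (3,2,2,4) (3,2,3,4) (3,3,2,4) (3,4,2,4) (3,4,3,4) — 25.
anneal=shift 2: (1,3,2,3) (1,3,2,4) (1,3,3,4) (1,4,2,3) (1,4,2,4) (1,4,3,3) (1,4,3,4) (2,3,3,4) (2,4,3,3) (2,4,3,4) (3,3,2,4) (3,4,2,4) (3,4,3,4) — 13.
anneal=shift 3: (1,4,2,3) (1,4,2,4) (1,4,3,4) (2,4,2,3) (2,4,2,4) (2,4,3,4) (3,4,2,4) — 7.
Summing: 25 + 13 + 7 = 45.

45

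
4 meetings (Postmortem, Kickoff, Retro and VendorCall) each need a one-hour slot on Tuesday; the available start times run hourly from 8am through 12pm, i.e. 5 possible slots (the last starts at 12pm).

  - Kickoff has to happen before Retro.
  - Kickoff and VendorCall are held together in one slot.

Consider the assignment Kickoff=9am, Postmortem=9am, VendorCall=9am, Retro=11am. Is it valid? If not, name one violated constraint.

Yes

Kickoff and VendorCall are held together in one slot — holds.
Kickoff has to happen before Retro — holds.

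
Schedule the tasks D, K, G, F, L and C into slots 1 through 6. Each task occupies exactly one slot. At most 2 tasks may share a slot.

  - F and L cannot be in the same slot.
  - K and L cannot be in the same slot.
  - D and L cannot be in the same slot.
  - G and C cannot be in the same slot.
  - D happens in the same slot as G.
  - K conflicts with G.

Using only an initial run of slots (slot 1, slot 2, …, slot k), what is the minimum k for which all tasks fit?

3

With at most 2 per slot and 6 tasks, at least 3 slots are needed.
3 works (last occupied slot: 3): for example D in 1; K in 2; C in 3; L in 3; G in 1; F in 2.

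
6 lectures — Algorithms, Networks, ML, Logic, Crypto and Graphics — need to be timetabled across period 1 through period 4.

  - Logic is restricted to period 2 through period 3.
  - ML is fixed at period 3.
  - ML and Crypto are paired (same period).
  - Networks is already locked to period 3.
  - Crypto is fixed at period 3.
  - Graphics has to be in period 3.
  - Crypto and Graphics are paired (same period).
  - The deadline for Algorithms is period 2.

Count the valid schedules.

Enumerating: ML=period 3; Logic=period 2; Crypto=period 3; Algorithms=period 1; Networks=period 3; Graphics=period 3 | Crypto -> period 3; Algorithms -> period 1; ML -> period 3; Graphics -> period 3; Networks -> period 3; Logic -> period 3 | Graphics=period 3; Networks=period 3; Crypto=period 3; ML=period 3; Logic=period 2; Algorithms=period 2 | Networks=period 3, ML=period 3, Graphics=period 3, Crypto=period 3, Logic=period 3, Algorithms=period 2.

4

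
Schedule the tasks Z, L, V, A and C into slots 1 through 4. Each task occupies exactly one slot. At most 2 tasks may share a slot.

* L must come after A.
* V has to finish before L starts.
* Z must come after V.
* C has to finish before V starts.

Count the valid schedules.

16

Splitting on Z: it can be 3 (5), 4 (11). Listing each branch's schedules as (L, V, A, C):
Z=3: (3,2,1,1) (3,2,2,1) (4,2,1,1) (4,2,2,1) (4,2,3,1) — 5.
Z=4: (3,2,1,1) (3,2,2,1) (4,2,1,1) (4,2,2,1) (4,2,3,1) (4,3,1,1) (4,3,1,2) (4,3,2,1) (4,3,2,2) (4,3,3,1) (4,3,3,2) — 11.
Summing: 5 + 11 = 16.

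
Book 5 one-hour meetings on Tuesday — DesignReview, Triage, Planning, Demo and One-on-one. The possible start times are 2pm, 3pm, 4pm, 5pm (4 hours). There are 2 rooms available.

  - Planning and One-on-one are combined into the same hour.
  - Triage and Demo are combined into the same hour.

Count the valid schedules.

Splitting on DesignReview: it can be 2pm (6), 3pm (6), 4pm (6), 5pm (6). Listing each branch's schedules as (Triage, Planning, Demo, One-on-one):
DesignReview=2pm: (3pm,4pm,3pm,4pm) (3pm,5pm,3pm,5pm) (4pm,3pm,4pm,3pm) (4pm,5pm,4pm,5pm) (5pm,3pm,5pm,3pm) (5pm,4pm,5pm,4pm) — 6.
DesignReview=3pm: (2pm,4pm,2pm,4pm) (2pm,5pm,2pm,5pm) (4pm,2pm,4pm,2pm) (4pm,5pm,4pm,5pm) (5pm,2pm,5pm,2pm) (5pm,4pm,5pm,4pm) — 6.
DesignReview=4pm: (2pm,3pm,2pm,3pm) (2pm,5pm,2pm,5pm) (3pm,2pm,3pm,2pm) (3pm,5pm,3pm,5pm) (5pm,2pm,5pm,2pm) (5pm,3pm,5pm,3pm) — 6.
DesignReview=5pm: (2pm,3pm,2pm,3pm) (2pm,4pm,2pm,4pm) (3pm,2pm,3pm,2pm) (3pm,4pm,3pm,4pm) (4pm,2pm,4pm,2pm) (4pm,3pm,4pm,3pm) — 6.
Summing: 6 + 6 + 6 + 6 = 24.

24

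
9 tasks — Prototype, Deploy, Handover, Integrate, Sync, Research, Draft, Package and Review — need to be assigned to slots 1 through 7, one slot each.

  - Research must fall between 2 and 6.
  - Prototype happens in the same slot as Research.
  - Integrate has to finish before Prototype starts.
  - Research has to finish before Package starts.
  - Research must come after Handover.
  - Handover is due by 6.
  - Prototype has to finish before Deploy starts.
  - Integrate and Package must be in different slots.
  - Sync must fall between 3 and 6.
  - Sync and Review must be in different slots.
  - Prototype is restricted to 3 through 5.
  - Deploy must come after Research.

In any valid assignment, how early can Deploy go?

Precedence pushes Deploy to at least 4.
Deploy at 4 is achievable: Handover in 1, Draft in 1, Sync in 3, Review in 1, Research in 3, Deploy in 4, Package in 4, Integrate in 1, Prototype in 3.

4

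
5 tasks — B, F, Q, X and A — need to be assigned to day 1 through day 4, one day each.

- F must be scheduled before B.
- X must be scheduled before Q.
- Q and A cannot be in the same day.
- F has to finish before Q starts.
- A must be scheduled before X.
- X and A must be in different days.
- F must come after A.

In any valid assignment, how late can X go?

day 3

Precedence pushes X to at least day 2; downstream work caps X at day 3.
X at day 3 is achievable: X in day 3; A in day 1; B in day 3; Q in day 4; F in day 2.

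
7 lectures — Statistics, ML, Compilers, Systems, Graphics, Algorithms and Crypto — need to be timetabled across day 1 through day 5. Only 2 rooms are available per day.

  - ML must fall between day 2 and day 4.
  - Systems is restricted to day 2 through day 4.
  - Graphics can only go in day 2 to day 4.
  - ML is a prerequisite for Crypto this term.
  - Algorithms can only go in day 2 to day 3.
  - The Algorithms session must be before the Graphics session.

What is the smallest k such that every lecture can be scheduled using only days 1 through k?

The precedence chain requires at least 2 distinct days.
With at most 2 per day and 7 lectures, at least 4 days are needed.
Propagating the time windows through the other constraints, Graphics can't land before day 3, so the schedule must run through at least day 3.
4 works (last occupied day: day 4): for example ML in day 2; Statistics in day 1; Crypto in day 4; Systems in day 3; Compilers in day 1; Algorithms in day 2; Graphics in day 3.

4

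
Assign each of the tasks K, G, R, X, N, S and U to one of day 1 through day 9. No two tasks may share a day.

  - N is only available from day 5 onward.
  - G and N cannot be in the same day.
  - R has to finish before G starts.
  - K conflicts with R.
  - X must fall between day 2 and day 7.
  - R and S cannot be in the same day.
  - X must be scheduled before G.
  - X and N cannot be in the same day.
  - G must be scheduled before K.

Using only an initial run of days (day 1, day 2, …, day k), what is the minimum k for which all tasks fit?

7 days

The precedence chain requires at least 3 distinct days.
With at most 1 per day and 7 tasks, at least 7 days are needed.
N can't be placed before day 5, so the schedule must run through at least day 5.
7 works (last occupied day: day 7): for example U=day 7, R=day 1, N=day 5, S=day 6, X=day 2, K=day 4, G=day 3.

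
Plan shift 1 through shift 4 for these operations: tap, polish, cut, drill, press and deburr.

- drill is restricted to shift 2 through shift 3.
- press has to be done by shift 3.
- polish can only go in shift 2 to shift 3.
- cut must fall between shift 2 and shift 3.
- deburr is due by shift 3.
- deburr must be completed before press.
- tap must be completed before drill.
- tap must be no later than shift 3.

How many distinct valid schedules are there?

Splitting on tap: it can be shift 1 (24), shift 2 (12). Listing each branch's schedules as (polish, cut, drill, press, deburr) by shift number:
tap=shift 1: (2,2,2,2,1) (2,2,2,3,1) (2,2,2,3,2) (2,2,3,2,1) (2,2,3,3,1) (2,2,3,3,2) (2,3,2,2,1) (2,3,2,3,1) (2,3,2,3,2) (2,3,3,2,1) (2,3,3,3,1) (2,3,3,3,2) (3,2,2,2,1) (3,2,2,3,1) (3,2,2,3,2) (3,2,3,2,1) (3,2,3,3,1) (3,2,3,3,2) (3,3,2,2,1) (3,3,2,3,1) (3,3,2,3,2) (3,3,3,2,1) (3,3,3,3,1) (3,3,3,3,2) — 24.
tap=shift 2: (2,2,3,2,1) (2,2,3,3,1) (2,2,3,3,2) (2,3,3,2,1) (2,3,3,3,1) (2,3,3,3,2) (3,2,3,2,1) (3,2,3,3,1) (3,2,3,3,2) (3,3,3,2,1) (3,3,3,3,1) (3,3,3,3,2) — 12.
Summing: 24 + 12 = 36.

36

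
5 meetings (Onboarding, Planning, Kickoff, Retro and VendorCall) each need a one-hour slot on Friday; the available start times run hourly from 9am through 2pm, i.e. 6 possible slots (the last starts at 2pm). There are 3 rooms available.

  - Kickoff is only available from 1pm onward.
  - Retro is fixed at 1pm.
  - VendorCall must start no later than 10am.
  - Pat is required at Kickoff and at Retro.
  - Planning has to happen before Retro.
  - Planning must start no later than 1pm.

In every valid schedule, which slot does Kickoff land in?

2pm

Kickoff's window is 1pm–2pm.
Retro is fixed at 1pm, and Kickoff can't share a slot with Retro.
So Kickoff must be 2pm.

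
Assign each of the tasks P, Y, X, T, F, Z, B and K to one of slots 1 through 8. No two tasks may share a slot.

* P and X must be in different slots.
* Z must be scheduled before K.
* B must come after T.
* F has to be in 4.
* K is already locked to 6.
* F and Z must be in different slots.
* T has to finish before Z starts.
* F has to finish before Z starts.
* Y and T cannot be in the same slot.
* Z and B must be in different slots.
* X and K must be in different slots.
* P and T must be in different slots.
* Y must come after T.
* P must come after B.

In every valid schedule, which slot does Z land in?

F is fixed at 4 and must come before Z, so Z is at least 5.
K is fixed at 6 and must come after Z, so Z is at most 5.
So Z must be 5.

5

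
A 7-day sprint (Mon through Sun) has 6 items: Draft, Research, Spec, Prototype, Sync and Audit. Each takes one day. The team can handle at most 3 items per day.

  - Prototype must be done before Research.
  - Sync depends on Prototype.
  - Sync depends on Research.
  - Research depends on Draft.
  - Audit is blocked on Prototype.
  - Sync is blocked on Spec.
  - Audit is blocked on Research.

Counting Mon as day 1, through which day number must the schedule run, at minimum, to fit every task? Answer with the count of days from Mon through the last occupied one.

3

The precedence chain requires at least 3 distinct days.
With at most 3 per day and 6 tasks, at least 2 days are needed.
3 works (last occupied day: Wed): for example Prototype -> Mon; Draft -> Mon; Spec -> Mon; Audit -> Wed; Research -> Tue; Sync -> Wed.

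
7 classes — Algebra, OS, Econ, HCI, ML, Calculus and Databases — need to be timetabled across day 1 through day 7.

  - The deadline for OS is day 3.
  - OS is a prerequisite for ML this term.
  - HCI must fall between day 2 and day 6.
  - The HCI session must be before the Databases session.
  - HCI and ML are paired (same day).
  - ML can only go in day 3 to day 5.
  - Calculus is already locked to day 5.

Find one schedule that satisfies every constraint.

Algebra in day 1, Calculus in day 5, ML in day 3, OS in day 1, Econ in day 1, HCI in day 3, Databases in day 4

Checking: HCI(day 3) before Databases(day 4); OS(day 1) before ML(day 3); HCI = ML = day 3; HCI=day 3 in [day 2,day 6]; ML=day 3 in [day 3,day 5]; OS=day 1 in [day 1,day 3]; Calculus=day 5 in [day 5,day 5].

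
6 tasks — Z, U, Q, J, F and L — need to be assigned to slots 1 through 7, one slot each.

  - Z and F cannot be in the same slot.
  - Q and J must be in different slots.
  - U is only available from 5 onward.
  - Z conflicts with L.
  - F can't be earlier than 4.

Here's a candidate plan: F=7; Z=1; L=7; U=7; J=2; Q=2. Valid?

Z conflicts with L — holds.
F can't be earlier than 4 — holds.
Z and F cannot be in the same slot — holds.
U is only available from 5 onward — holds.
Q and J must be in different slots — violated.

Invalid. Q and J must be in different slots.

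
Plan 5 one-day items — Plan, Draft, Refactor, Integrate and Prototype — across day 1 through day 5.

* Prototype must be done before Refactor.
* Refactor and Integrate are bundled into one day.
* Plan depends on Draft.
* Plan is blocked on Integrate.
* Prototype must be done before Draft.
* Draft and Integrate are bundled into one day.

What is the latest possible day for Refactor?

day 4

Precedence pushes Refactor to at least day 2; Refactor must be in the same day as Draft, which can't be after day 4, so Refactor is at most day 4.
Refactor at day 4 is achievable: Refactor -> day 4; Draft -> day 4; Plan -> day 5; Prototype -> day 1; Integrate -> day 4.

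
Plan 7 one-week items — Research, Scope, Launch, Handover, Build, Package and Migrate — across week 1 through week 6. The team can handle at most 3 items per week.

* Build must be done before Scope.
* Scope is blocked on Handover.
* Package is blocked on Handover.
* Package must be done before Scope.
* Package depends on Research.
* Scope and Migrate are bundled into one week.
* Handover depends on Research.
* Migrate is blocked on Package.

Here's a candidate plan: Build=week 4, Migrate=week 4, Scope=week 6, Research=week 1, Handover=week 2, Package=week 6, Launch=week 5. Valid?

Migrate is blocked on Package — violated.
Build must be done before Scope — holds.
Package depends on Research — holds.
Scope and Migrate are bundled into one week — violated.
Scope is blocked on Handover — holds.
The team can handle at most 3 items per week — holds.
Handover depends on Research — holds.
Package must be done before Scope — violated.
Package is blocked on Handover — holds.

No — it violates: Migrate is blocked on Package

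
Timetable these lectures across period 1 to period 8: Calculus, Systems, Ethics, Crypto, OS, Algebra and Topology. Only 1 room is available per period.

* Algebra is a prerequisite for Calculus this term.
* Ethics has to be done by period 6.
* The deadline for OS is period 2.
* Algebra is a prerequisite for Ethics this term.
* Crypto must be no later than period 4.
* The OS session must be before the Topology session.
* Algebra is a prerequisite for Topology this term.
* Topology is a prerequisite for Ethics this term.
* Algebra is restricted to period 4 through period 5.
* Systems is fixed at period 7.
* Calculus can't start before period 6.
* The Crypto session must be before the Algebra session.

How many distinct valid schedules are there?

Enumerating: OS -> period 1, Topology -> period 5, Ethics -> period 6, Systems -> period 7, Calculus -> period 8, Algebra -> period 4, Crypto -> period 2 | OS=period 1; Topology=period 5; Systems=period 7; Ethics=period 6; Algebra=period 4; Crypto=period 3; Calculus=period 8 | Algebra=period 4, Calculus=period 8, Ethics=period 6, Topology=period 5, Crypto=period 1, OS=period 2, Systems=period 7 | OS in period 2; Topology in period 5; Algebra in period 4; Crypto in period 3; Ethics in period 6; Systems in period 7; Calculus in period 8.

4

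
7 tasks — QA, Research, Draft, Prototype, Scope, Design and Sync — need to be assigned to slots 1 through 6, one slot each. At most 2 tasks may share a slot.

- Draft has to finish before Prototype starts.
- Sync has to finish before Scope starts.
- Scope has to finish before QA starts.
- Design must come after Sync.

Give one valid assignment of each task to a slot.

Design=3, Prototype=2, Research=4, QA=3, Scope=2, Sync=1, Draft=1

Checking: Sync(1) before Design(3); Sync(1) before Scope(2); Scope(2) before QA(3); Draft(1) before Prototype(2); max 2 per slot (cap 2).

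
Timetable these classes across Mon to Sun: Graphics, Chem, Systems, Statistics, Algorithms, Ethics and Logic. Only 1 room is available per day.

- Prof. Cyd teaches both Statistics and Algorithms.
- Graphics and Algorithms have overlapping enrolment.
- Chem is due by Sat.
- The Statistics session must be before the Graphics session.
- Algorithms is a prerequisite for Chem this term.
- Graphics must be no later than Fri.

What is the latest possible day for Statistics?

Downstream work caps Statistics at Thu.
Statistics at Thu is achievable: Logic=Sun; Algorithms=Mon; Ethics=Sat; Graphics=Fri; Statistics=Thu; Systems=Wed; Chem=Tue.

Thu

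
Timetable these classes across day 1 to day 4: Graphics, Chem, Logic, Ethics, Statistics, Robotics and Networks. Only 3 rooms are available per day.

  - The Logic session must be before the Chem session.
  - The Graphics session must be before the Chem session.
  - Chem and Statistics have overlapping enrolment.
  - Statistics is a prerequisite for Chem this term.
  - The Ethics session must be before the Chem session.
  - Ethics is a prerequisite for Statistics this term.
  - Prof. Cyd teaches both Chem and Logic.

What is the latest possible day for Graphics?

Downstream work caps Graphics at day 3.
Graphics at day 3 is achievable: Statistics -> day 2; Networks -> day 2; Graphics -> day 3; Ethics -> day 1; Logic -> day 1; Robotics -> day 1; Chem -> day 4.

day 3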